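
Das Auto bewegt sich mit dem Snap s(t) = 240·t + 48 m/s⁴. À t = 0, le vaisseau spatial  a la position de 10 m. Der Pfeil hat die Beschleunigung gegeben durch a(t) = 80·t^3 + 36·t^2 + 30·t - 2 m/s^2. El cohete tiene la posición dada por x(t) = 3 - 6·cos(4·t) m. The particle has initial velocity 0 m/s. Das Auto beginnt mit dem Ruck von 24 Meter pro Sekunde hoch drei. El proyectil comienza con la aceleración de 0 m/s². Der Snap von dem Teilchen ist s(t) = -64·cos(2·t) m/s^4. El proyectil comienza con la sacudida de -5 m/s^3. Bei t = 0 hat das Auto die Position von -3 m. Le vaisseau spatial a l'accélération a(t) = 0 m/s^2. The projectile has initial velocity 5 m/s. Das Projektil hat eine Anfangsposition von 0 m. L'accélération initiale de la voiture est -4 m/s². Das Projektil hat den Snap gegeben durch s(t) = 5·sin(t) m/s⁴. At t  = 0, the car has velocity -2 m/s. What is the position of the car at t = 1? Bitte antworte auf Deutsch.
Wir müssen unsere Gleichung für den Snap s(t) = 240·t + 48 4-mal integrieren. Die Stammfunktion von dem Snap, mit j(0) = 24, ergibt den Ruck: j(t) = 120·t^2 + 48·t + 24. Das Integral von dem Ruck, mit a(0) = -4, ergibt die Beschleunigung: a(t) = 40·t^3 + 24·t^2 + 24·t - 4. Die Stammfunktion von der Beschleunigung, mit v(0) = -2, ergibt die Geschwindigkeit: v(t) = 10·t^4 + 8·t^3 + 12·t^2 - 4·t - 2. Die Stammfunktion von der Geschwindigkeit, mit x(0) = -3, ergibt die Position: x(t) = 2·t^5 + 2·t^4 + 4·t^3 - 2·t^2 - 2·t - 3. Wir haben die Position x(t) = 2·t^5 + 2·t^4 + 4·t^3 - 2·t^2 - 2·t - 3. Durch Einsetzen von t = 1: x(1) = 1.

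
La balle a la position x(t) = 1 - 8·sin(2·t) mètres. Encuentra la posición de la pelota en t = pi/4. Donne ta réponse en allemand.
Wir haben die Position x(t) = 1 - 8·sin(2·t). Durch Einsetzen von t = pi/4: x(pi/4) = -7.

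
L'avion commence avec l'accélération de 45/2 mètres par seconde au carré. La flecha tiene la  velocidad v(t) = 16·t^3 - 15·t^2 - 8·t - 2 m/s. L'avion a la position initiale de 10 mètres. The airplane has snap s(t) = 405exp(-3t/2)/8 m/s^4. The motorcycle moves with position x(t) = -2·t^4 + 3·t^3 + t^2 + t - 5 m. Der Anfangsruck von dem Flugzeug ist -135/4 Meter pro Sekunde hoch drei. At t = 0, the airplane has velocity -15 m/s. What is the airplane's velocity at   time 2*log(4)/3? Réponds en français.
En partant du snap s(t) = 405·exp(-3·t/2)/8, nous prenons 3 primitives. La primitive du snap est le jerk. En utilisant j(0) = -135/4, nous obtenons j(t) = -135·exp(-3·t/2)/4. La primitive du jerk, avec a(0) = 45/2, donne l'accélération: a(t) = 45·exp(-3·t/2)/2. L'intégrale de l'accélération est la vitesse. En utilisant v(0) = -15, nous obtenons v(t) = -15·exp(-3·t/2). De l'équation de la vitesse v(t) = -15·exp(-3·t/2), nous substituons t = 2*log(4)/3 pour obtenir v = -15/4.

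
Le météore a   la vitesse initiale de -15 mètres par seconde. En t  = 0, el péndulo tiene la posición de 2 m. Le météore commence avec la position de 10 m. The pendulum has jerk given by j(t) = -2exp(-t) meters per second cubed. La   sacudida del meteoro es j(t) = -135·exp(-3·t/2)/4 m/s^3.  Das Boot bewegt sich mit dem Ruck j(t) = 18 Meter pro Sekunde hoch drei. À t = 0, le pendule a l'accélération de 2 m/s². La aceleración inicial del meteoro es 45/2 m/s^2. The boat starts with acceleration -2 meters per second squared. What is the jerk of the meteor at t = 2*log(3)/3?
We have jerk j(t) = -135·exp(-3·t/2)/4. Substituting t = 2*log(3)/3: j(2*log(3)/3) = -45/4.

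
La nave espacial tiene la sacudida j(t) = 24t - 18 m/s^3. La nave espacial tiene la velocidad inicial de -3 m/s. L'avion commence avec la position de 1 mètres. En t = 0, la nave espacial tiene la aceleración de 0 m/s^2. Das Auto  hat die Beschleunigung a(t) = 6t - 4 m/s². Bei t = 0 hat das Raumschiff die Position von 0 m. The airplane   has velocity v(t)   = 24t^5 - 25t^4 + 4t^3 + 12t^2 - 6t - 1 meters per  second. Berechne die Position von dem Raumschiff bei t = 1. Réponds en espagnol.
Partiendo de la sacudida j(t) = 24·t - 18, tomamos 3 antiderivadas. Integrando la sacudida y usando la condición inicial a(0) = 0, obtenemos a(t) = 6·t·(2·t - 3). Integrando la aceleración y usando la condición inicial v(0) = -3, obtenemos v(t) = 4·t^3 - 9·t^2 - 3. La antiderivada de la velocidad es la posición. Usando x(0) = 0, obtenemos x(t) = t^4 - 3·t^3 - 3·t. De la ecuación de la posición x(t) = t^4 - 3·t^3 - 3·t, sustituimos t = 1 para obtener x = -5.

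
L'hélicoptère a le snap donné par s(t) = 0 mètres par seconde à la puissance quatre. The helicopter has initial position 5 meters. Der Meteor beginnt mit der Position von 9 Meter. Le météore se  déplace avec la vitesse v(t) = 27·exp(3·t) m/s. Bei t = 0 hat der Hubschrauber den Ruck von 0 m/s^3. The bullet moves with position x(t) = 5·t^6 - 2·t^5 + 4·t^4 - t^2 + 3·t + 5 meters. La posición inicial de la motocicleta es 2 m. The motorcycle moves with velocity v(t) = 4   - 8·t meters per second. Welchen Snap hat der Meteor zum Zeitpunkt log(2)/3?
Wir müssen unsere Gleichung für die Geschwindigkeit v(t) = 27·exp(3·t) 3-mal ableiten. Mit d/dt von v(t) finden wir a(t) = 81·exp(3·t). Durch Ableiten von der Beschleunigung erhalten wir den Ruck: j(t) = 243·exp(3·t). Durch Ableiten von dem Ruck erhalten wir den Snap: s(t) = 729·exp(3·t). Mit s(t) = 729·exp(3·t) und Einsetzen von t = log(2)/3, finden wir s = 1458.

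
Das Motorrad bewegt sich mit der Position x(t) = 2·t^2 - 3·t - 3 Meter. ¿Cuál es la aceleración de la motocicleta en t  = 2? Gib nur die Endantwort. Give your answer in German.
Die Beschleunigung bei t = 2 ist a = 4.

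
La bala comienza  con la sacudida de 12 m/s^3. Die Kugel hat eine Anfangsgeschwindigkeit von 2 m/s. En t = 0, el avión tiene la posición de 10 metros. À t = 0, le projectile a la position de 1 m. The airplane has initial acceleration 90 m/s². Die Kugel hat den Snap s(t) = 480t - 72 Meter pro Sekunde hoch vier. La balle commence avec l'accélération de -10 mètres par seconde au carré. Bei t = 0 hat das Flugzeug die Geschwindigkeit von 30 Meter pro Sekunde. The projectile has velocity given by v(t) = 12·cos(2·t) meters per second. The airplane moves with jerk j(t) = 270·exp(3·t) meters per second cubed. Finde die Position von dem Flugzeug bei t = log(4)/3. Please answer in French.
Nous devons intégrer notre équation du jerk j(t) = 270·exp(3·t) 3 fois. La primitive du jerk, avec a(0) = 90, donne l'accélération: a(t) = 90·exp(3·t). La primitive de l'accélération, avec v(0) = 30, donne la vitesse: v(t) = 30·exp(3·t). En prenant ∫v(t)dt et en appliquant x(0) = 10, nous trouvons x(t) = 10·exp(3·t). Nous avons la position x(t) = 10·exp(3·t). En substituant t = log(4)/3: x(log(4)/3) = 40.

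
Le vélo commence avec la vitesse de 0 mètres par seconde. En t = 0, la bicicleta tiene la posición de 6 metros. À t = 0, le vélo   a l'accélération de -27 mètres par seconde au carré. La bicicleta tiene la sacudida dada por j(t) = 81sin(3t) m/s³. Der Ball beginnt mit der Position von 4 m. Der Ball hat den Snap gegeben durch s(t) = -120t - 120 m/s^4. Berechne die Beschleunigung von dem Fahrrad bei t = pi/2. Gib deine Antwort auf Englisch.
Starting from jerk j(t) = 81·sin(3·t), we take 1 integral. The antiderivative of jerk, with a(0) = -27, gives acceleration: a(t) = -27·cos(3·t). Using a(t) = -27·cos(3·t) and substituting t = pi/2, we find a = 0.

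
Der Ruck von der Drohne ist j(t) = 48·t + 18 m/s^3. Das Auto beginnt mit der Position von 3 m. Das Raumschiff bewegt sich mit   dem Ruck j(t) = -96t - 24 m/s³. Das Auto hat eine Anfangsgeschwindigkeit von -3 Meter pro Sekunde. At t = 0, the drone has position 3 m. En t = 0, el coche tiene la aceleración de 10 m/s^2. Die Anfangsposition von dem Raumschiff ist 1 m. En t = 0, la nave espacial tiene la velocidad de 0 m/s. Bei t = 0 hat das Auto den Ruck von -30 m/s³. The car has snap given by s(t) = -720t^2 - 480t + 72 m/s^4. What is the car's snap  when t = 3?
We have snap s(t) = -720·t^2 - 480·t + 72. Substituting t = 3: s(3) = -7848.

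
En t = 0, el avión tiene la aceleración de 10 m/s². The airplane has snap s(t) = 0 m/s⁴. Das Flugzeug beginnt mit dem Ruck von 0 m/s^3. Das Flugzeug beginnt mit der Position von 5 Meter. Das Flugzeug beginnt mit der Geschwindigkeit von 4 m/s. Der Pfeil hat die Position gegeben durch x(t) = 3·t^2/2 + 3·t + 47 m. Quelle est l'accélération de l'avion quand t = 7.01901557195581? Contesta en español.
Debemos encontrar la antiderivada de nuestra ecuación del snap s(t) = 0 2 veces. La antiderivada del snap es la sacudida. Usando j(0) = 0, obtenemos j(t) = 0. Tomando ∫j(t)dt y aplicando a(0) = 10, encontramos a(t) = 10. De la ecuación de la aceleración a(t) = 10, sustituimos t = 7.01901557195581 para obtener a = 10.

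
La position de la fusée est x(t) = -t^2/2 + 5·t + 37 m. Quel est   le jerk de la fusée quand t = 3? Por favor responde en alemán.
Ausgehend von der Position x(t) = -t^2/2 + 5·t + 37, nehmen wir 3 Ableitungen. Durch Ableiten von der Position erhalten wir die Geschwindigkeit: v(t) = 5 - t. Mit d/dt von v(t) finden wir a(t) = -1. Durch Ableiten von der Beschleunigung erhalten wir den Ruck: j(t) = 0. Wir haben den Ruck j(t) = 0. Durch Einsetzen von t = 3: j(3) = 0.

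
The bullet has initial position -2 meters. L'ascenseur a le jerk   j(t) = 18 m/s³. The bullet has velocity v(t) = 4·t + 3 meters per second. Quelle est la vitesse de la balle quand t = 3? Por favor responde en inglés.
From the given velocity equation v(t) = 4·t + 3, we substitute t = 3 to get v = 15.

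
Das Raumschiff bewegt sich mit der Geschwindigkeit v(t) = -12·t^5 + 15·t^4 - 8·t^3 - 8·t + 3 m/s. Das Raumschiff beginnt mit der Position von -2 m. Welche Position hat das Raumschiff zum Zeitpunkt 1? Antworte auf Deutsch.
Wir müssen unsere Gleichung für die Geschwindigkeit v(t) = -12·t^5 + 15·t^4 - 8·t^3 - 8·t + 3 1-mal integrieren. Durch Integration von der Geschwindigkeit und Verwendung der Anfangsbedingung x(0) = -2, erhalten wir x(t) = -2·t^6 + 3·t^5 - 2·t^4 - 4·t^2 + 3·t - 2. Mit x(t) = -2·t^6 + 3·t^5 - 2·t^4 - 4·t^2 + 3·t - 2 und Einsetzen von t = 1, finden wir x = -4.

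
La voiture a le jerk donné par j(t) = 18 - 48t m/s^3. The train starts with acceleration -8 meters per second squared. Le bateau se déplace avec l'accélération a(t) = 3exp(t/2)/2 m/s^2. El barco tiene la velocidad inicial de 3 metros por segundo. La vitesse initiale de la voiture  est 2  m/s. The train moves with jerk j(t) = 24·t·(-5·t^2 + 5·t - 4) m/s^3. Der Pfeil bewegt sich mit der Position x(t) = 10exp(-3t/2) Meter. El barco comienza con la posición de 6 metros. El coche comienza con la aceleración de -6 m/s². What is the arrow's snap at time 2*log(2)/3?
We must differentiate our position equation x(t) = 10·exp(-3·t/2) 4 times. The derivative of position gives velocity: v(t) = -15·exp(-3·t/2). Taking d/dt of v(t), we find a(t) = 45·exp(-3·t/2)/2. Differentiating acceleration, we get jerk: j(t) = -135·exp(-3·t/2)/4. Taking d/dt of j(t), we find s(t) = 405·exp(-3·t/2)/8. Using s(t) = 405·exp(-3·t/2)/8 and substituting t = 2*log(2)/3, we find s = 405/16.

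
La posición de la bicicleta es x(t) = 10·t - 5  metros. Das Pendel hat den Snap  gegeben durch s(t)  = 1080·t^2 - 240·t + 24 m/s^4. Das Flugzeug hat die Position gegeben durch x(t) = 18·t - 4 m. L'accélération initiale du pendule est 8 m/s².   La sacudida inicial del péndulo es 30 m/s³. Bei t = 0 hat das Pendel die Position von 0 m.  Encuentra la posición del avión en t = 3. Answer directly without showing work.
La respuesta es 50.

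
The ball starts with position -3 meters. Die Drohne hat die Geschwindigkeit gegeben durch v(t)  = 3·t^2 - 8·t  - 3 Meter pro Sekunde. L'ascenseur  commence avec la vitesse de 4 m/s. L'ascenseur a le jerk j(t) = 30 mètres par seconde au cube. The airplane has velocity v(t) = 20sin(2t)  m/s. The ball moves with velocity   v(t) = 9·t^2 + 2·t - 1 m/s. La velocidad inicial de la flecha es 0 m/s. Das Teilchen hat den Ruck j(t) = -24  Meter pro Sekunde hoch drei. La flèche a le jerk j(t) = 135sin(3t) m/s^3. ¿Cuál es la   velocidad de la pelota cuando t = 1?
De la ecuación de la velocidad v(t) = 9·t^2 + 2·t - 1, sustituimos t = 1 para obtener v = 10.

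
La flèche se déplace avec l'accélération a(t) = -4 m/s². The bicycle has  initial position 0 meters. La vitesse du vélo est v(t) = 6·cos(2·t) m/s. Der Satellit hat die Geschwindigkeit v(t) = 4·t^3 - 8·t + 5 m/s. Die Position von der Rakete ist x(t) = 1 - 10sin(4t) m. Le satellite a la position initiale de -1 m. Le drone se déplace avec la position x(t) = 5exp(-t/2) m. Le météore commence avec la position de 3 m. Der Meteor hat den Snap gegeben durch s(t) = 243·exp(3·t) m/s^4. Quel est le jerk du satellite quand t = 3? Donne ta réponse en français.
Nous devons dériver notre équation de la vitesse v(t) = 4·t^3 - 8·t + 5 2 fois. En prenant d/dt de v(t), nous trouvons a(t) = 12·t^2 - 8. La dérivée de l'accélération donne le jerk: j(t) = 24·t. Nous avons le jerk j(t) = 24·t. En substituant t = 3: j(3) = 72.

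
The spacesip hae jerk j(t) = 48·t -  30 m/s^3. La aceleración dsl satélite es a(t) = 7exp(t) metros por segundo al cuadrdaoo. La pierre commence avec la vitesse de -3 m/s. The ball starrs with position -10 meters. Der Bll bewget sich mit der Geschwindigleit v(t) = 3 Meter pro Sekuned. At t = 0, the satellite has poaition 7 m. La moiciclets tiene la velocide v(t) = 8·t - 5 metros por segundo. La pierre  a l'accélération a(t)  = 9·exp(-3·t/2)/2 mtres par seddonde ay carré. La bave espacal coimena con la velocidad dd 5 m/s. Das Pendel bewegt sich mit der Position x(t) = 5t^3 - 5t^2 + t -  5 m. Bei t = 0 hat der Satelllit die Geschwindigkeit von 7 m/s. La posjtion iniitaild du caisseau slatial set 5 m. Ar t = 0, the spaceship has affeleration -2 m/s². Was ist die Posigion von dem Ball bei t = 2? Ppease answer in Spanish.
Para resolver esto, necesitamos tomar 1 integral de nuestra ecuación de la velocidad v(t) = 3. La integral de la velocidad es la posición. Usando x(0) = -10, obtenemos x(t) = 3·t - 10. Tenemos la posición x(t) = 3·t - 10. Sustituyendo t = 2: x(2) = -4.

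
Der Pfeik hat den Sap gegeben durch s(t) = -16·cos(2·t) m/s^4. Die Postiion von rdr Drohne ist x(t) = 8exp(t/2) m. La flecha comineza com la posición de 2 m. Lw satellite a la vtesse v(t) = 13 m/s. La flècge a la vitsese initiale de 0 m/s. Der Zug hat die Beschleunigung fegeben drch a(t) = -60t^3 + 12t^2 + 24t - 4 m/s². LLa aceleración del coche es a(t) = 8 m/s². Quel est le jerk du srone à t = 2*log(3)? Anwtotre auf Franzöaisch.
Pour résoudre ceci, nous devons prendre 3 dérivées de notre équation de la position x(t) = 8·exp(t/2). La dérivée de la position donne la vitesse: v(t) = 4·exp(t/2). En dérivant la vitesse, nous obtenons l'accélération: a(t) = 2·exp(t/2). En dérivant l'accélération, nous obtenons le jerk: j(t) = exp(t/2). En utilisant j(t) = exp(t/2) et en substituant t = 2*log(3), nous trouvons j = 3.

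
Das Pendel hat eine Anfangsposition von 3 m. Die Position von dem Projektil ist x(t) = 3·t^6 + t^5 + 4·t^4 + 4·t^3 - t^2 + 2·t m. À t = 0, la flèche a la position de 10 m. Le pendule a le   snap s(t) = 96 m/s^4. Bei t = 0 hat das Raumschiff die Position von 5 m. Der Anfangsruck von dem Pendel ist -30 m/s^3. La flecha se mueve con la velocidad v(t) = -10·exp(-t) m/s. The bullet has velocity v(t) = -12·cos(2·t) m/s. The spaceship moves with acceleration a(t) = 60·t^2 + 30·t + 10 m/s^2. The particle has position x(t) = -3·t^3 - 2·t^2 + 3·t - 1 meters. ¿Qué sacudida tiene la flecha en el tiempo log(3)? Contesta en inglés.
We must differentiate our velocity equation v(t) = -10·exp(-t) 2 times. Differentiating velocity, we get acceleration: a(t) = 10·exp(-t). Differentiating acceleration, we get jerk: j(t) = -10·exp(-t). We have jerk j(t) = -10·exp(-t). Substituting t = log(3): j(log(3)) = -10/3.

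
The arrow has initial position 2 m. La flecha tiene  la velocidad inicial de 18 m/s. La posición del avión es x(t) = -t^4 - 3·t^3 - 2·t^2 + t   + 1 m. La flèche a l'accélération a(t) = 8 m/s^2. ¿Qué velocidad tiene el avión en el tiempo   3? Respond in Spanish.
Debemos derivar nuestra ecuación de la posición x(t) = -t^4 - 3·t^3 - 2·t^2 + t + 1 1 vez. Derivando la posición, obtenemos la velocidad: v(t) = -4·t^3 - 9·t^2 - 4·t + 1. Usando v(t) = -4·t^3 - 9·t^2 - 4·t + 1 y sustituyendo t = 3, encontramos v = -200.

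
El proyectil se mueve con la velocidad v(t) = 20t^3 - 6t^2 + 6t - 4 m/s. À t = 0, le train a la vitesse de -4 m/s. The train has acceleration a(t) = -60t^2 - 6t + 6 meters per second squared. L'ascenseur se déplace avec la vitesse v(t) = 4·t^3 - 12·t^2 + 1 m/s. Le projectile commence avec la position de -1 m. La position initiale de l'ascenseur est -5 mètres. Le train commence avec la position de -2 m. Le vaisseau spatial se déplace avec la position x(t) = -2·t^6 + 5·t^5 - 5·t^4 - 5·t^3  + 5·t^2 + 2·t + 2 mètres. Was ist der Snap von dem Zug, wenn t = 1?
Um dies zu lösen, müssen wir 2 Ableitungen unserer Gleichung für die Beschleunigung a(t) = -60·t^2 - 6·t + 6 nehmen. Durch Ableiten von der Beschleunigung erhalten wir den Ruck: j(t) = -120·t - 6. Durch Ableiten von dem Ruck erhalten wir den Snap: s(t) = -120. Mit s(t) = -120 und Einsetzen von t = 1, finden wir s = -120.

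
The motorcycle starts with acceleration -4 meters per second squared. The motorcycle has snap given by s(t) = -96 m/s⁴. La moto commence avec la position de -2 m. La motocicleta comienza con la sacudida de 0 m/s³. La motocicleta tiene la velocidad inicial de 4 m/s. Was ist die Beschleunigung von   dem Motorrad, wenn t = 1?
Um dies zu lösen, müssen wir 2 Integrale unserer Gleichung für den Snap s(t) = -96 finden. Die Stammfunktion von dem Snap, mit j(0) = 0, ergibt den Ruck: j(t) = -96·t. Das Integral von dem Ruck ist die Beschleunigung. Mit a(0) = -4 erhalten wir a(t) = -48·t^2 - 4. Mit a(t) = -48·t^2 - 4 und Einsetzen von t = 1, finden wir a = -52.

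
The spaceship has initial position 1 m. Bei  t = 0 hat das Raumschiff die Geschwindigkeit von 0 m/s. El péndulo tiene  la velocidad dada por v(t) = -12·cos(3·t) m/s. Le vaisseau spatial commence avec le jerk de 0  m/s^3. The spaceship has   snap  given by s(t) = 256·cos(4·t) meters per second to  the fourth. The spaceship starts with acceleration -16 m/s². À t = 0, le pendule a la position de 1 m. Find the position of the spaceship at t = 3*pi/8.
To find the answer, we compute 4 antiderivatives of s(t) = 256·cos(4·t). Integrating snap and using the initial condition j(0) = 0, we get j(t) = 64·sin(4·t). Finding the antiderivative of j(t) and using a(0) = -16: a(t) = -16·cos(4·t). Finding the antiderivative of a(t) and using v(0) = 0: v(t) = -4·sin(4·t). The integral of velocity is position. Using x(0) = 1, we get x(t) = cos(4·t). Using x(t) = cos(4·t) and substituting t = 3*pi/8, we find x = 0.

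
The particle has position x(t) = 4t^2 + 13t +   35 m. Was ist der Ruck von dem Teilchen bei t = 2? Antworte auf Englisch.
Starting from position x(t) = 4·t^2 + 13·t + 35, we take 3 derivatives. Differentiating position, we get velocity: v(t) = 8·t + 13. Differentiating velocity, we get acceleration: a(t) = 8. Differentiating acceleration, we get jerk: j(t) = 0. We have jerk j(t) = 0. Substituting t = 2: j(2) = 0.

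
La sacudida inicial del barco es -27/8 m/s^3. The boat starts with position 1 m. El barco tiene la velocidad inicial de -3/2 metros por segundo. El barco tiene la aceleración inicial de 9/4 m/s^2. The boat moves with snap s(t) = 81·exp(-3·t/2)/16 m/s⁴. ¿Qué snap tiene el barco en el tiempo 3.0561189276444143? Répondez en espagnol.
Usando s(t) = 81·exp(-3·t/2)/16 y sustituyendo t = 3.0561189276444143, encontramos s = 0.0516989421478496.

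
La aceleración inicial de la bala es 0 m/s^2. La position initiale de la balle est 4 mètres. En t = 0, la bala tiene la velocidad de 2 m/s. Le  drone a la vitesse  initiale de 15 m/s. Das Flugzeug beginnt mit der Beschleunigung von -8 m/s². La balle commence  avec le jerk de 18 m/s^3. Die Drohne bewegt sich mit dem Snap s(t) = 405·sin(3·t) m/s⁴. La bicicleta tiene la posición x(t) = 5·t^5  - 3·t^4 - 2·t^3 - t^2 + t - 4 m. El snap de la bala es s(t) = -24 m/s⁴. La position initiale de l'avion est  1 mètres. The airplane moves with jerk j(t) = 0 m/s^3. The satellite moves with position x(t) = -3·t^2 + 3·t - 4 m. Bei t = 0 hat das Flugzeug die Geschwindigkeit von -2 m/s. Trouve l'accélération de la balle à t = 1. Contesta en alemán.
Ausgehend von dem Snap s(t) = -24, nehmen wir 2 Stammfunktionen. Die Stammfunktion von dem Snap, mit j(0) = 18, ergibt den Ruck: j(t) = 18 - 24·t. Das Integral von dem Ruck ist die Beschleunigung. Mit a(0) = 0 erhalten wir a(t) = 6·t·(3 - 2·t). Mit a(t) = 6·t·(3 - 2·t) und Einsetzen von t = 1, finden wir a = 6.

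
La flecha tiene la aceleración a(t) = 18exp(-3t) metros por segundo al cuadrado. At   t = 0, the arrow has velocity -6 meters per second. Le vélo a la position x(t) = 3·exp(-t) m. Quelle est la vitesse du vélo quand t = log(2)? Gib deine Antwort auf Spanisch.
Para resolver esto, necesitamos tomar 1 derivada de nuestra ecuación de la posición x(t) = 3·exp(-t). La derivada de la posición da la velocidad: v(t) = -3·exp(-t). Tenemos la velocidad v(t) = -3·exp(-t). Sustituyendo t = log(2): v(log(2)) = -3/2.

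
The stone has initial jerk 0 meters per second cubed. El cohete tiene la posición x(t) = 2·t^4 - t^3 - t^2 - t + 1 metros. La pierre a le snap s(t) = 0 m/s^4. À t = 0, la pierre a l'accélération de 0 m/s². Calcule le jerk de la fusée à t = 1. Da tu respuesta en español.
Partiendo de la posición x(t) = 2·t^4 - t^3 - t^2 - t + 1, tomamos 3 derivadas. Derivando la posición, obtenemos la velocidad: v(t) = 8·t^3 - 3·t^2 - 2·t - 1. Tomando d/dt de v(t), encontramos a(t) = 24·t^2 - 6·t - 2. La derivada de la aceleración da la sacudida: j(t) = 48·t - 6. Usando j(t) = 48·t - 6 y sustituyendo t = 1, encontramos j = 42.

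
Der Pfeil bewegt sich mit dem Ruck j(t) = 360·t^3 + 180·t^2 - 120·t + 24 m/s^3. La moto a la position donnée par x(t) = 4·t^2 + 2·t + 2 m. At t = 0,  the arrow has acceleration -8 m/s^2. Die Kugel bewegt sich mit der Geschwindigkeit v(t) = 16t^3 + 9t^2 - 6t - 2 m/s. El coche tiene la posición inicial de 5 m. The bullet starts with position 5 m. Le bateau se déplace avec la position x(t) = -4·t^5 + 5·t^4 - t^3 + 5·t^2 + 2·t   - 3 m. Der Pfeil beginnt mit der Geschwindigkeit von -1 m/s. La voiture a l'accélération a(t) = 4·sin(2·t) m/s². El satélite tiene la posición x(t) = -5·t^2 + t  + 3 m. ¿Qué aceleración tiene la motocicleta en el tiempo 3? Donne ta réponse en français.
Pour résoudre ceci, nous devons prendre 2 dérivées de notre équation de la position x(t) = 4·t^2 + 2·t + 2. En prenant d/dt de x(t), nous trouvons v(t) = 8·t + 2. La dérivée de la vitesse donne l'accélération: a(t) = 8. De l'équation de l'accélération a(t) = 8, nous substituons t = 3 pour obtenir a = 8.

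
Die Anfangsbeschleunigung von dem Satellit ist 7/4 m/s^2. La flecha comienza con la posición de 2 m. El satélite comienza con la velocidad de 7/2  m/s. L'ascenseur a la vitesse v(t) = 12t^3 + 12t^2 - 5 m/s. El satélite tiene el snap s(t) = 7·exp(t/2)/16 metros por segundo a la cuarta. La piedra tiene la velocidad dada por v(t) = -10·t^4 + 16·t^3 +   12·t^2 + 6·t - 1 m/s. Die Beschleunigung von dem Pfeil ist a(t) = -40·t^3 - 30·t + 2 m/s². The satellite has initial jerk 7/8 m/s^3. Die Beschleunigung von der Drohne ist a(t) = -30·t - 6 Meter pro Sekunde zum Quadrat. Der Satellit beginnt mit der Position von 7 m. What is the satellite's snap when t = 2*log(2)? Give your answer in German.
Wir haben den Snap s(t) = 7·exp(t/2)/16. Durch Einsetzen von t = 2*log(2): s(2*log(2)) = 7/8.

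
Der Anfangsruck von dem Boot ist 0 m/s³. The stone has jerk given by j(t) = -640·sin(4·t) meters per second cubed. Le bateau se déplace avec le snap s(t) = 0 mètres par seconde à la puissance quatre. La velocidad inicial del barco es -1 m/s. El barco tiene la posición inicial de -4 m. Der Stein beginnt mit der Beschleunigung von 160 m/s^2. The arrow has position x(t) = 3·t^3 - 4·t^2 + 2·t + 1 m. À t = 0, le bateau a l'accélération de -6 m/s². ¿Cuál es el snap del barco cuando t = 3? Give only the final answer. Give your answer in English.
The answer is 0.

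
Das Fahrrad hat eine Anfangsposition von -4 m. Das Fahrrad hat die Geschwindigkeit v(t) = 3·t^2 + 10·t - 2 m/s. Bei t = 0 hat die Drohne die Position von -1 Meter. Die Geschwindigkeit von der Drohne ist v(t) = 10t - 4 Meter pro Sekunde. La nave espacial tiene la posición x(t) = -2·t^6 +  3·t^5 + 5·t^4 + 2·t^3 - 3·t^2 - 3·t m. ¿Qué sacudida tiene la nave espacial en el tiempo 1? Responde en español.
Debemos derivar nuestra ecuación de la posición x(t) = -2·t^6 + 3·t^5 + 5·t^4 + 2·t^3 - 3·t^2 - 3·t 3 veces. La derivada de la posición da la velocidad: v(t) = -12·t^5 + 15·t^4 + 20·t^3 + 6·t^2 - 6·t - 3. Derivando la velocidad, obtenemos la aceleración: a(t) = -60·t^4 + 60·t^3 + 60·t^2 + 12·t - 6. Tomando d/dt de a(t), encontramos j(t) = -240·t^3 + 180·t^2 + 120·t + 12. Usando j(t) = -240·t^3 + 180·t^2 + 120·t + 12 y sustituyendo t = 1, encontramos j = 72.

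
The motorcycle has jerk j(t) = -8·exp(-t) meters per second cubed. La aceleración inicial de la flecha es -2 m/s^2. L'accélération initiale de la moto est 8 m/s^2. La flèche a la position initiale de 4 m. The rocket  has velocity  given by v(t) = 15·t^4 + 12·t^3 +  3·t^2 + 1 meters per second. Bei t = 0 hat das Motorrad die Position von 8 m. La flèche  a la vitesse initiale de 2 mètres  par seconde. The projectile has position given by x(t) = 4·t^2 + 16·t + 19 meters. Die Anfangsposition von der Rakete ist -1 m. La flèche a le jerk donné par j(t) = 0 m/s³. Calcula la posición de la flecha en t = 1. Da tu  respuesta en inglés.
To find the answer, we compute 3 antiderivatives of j(t) = 0. Taking ∫j(t)dt and applying a(0) = -2, we find a(t) = -2. The integral of acceleration is velocity. Using v(0) = 2, we get v(t) = 2 - 2·t. The antiderivative of velocity is position. Using x(0) = 4, we get x(t) = -t^2 + 2·t + 4. From the given position equation x(t) = -t^2 + 2·t + 4, we substitute t = 1 to get x = 5.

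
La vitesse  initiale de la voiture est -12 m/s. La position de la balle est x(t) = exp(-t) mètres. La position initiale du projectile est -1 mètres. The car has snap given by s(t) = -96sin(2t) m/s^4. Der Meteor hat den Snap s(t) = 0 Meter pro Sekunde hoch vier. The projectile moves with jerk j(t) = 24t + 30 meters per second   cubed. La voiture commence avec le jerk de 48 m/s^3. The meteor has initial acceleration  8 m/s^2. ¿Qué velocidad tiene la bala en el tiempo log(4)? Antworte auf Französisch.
Pour résoudre ceci, nous devons prendre 1 dérivée de notre équation de la position x(t) = exp(-t). En dérivant la position, nous obtenons la vitesse: v(t) = -exp(-t). En utilisant v(t) = -exp(-t) et en substituant t = log(4), nous trouvons v = -1/4.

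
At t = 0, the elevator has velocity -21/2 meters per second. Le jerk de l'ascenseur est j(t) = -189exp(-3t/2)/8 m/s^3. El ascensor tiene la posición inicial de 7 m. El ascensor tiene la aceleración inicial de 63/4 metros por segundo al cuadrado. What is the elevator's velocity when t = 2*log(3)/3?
To find the answer, we compute 2 antiderivatives of j(t) = -189·exp(-3·t/2)/8. The integral of jerk is acceleration. Using a(0) = 63/4, we get a(t) = 63·exp(-3·t/2)/4. Taking ∫a(t)dt and applying v(0) = -21/2, we find v(t) = -21·exp(-3·t/2)/2. We have velocity v(t) = -21·exp(-3·t/2)/2. Substituting t = 2*log(3)/3: v(2*log(3)/3) = -7/2.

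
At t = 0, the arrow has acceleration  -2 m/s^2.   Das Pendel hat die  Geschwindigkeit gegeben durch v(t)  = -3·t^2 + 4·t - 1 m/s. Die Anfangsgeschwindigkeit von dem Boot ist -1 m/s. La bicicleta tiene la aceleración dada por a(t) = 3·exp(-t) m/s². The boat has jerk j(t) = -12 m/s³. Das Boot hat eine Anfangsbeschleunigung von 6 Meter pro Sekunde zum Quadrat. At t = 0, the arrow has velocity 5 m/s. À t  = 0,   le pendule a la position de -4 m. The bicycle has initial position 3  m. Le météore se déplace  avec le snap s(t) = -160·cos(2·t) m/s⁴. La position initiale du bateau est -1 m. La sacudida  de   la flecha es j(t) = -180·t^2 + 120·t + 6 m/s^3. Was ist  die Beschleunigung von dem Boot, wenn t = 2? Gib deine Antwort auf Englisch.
To find the answer, we compute 1 integral of j(t) = -12. The antiderivative of jerk, with a(0) = 6, gives acceleration: a(t) = 6 - 12·t. From the given acceleration equation a(t) = 6 - 12·t, we substitute t = 2 to get a = -18.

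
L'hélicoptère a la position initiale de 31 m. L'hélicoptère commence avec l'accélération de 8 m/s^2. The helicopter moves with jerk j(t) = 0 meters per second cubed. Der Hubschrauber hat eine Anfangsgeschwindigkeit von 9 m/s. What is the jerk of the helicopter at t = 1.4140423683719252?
Using j(t) = 0 and substituting t = 1.4140423683719252, we find j = 0.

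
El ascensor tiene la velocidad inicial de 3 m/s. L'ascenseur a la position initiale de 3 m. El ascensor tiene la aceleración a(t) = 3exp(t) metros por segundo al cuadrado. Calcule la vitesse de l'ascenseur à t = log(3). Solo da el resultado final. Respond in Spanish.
La respuesta es 9.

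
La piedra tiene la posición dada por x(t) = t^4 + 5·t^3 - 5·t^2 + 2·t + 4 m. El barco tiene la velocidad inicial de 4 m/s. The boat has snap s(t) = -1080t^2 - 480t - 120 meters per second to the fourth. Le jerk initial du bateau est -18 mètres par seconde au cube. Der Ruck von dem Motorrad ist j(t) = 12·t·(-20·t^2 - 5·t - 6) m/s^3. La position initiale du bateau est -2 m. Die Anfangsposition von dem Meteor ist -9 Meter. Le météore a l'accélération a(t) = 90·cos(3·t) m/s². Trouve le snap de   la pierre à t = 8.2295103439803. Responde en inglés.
To solve this, we need to take 4 derivatives of our position equation x(t) = t^4 + 5·t^3 - 5·t^2 + 2·t + 4. Taking d/dt of x(t), we find v(t) = 4·t^3 + 15·t^2 - 10·t + 2. The derivative of velocity gives acceleration: a(t) = 12·t^2 + 30·t - 10. Differentiating acceleration, we get jerk: j(t) = 24·t + 30. Differentiating jerk, we get snap: s(t) = 24. From the given snap equation s(t) = 24, we substitute t = 8.2295103439803 to get s = 24.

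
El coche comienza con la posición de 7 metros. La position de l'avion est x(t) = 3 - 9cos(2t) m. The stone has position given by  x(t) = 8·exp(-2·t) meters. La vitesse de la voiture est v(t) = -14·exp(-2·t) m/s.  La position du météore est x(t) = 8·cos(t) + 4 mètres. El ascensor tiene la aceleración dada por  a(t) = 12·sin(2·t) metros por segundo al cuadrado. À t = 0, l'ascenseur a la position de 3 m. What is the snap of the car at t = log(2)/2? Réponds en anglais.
To solve this, we need to take 3 derivatives of our velocity equation v(t) = -14·exp(-2·t). The derivative of velocity gives acceleration: a(t) = 28·exp(-2·t). Taking d/dt of a(t), we find j(t) = -56·exp(-2·t). Differentiating jerk, we get snap: s(t) = 112·exp(-2·t). We have snap s(t) = 112·exp(-2·t). Substituting t = log(2)/2: s(log(2)/2) = 56.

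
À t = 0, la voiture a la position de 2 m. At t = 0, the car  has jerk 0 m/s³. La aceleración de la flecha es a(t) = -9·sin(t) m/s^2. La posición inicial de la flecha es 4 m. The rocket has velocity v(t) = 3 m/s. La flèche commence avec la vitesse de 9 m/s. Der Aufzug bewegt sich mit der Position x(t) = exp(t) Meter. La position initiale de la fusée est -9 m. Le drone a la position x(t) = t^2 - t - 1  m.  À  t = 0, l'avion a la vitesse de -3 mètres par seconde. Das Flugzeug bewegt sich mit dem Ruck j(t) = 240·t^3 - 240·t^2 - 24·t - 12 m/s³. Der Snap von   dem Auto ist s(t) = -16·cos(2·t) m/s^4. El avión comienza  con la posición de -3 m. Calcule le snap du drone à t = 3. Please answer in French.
En partant de la position x(t) = t^2 - t - 1, nous prenons 4 dérivées. La dérivée de la position donne la vitesse: v(t) = 2·t - 1. En prenant d/dt de v(t), nous trouvons a(t) = 2. La dérivée de l'accélération donne le jerk: j(t) = 0. En dérivant le jerk, nous obtenons le snap: s(t) = 0. Nous avons le snap s(t) = 0. En substituant t = 3: s(3) = 0.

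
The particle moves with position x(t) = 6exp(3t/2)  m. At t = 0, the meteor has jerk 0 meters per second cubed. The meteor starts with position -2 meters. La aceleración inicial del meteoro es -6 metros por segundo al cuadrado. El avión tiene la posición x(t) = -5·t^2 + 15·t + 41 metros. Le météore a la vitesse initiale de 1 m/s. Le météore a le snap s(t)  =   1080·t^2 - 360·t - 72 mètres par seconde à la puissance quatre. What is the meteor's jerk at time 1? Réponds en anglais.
Starting from snap s(t) = 1080·t^2 - 360·t - 72, we take 1 integral. The antiderivative of snap is jerk. Using j(0) = 0, we get j(t) = 36·t·(10·t^2 - 5·t - 2). We have jerk j(t) = 36·t·(10·t^2 - 5·t - 2). Substituting t = 1: j(1) = 108.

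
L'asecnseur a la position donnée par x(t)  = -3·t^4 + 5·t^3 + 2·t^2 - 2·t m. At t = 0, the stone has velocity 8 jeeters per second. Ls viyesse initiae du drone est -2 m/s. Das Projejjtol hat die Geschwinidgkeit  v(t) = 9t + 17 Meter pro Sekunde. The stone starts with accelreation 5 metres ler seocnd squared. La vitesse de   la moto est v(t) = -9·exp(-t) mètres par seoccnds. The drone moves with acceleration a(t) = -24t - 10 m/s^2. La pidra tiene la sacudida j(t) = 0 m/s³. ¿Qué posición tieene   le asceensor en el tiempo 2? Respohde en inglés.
Using x(t) = -3·t^4 + 5·t^3 + 2·t^2 - 2·t and substituting t = 2, we find x = -4.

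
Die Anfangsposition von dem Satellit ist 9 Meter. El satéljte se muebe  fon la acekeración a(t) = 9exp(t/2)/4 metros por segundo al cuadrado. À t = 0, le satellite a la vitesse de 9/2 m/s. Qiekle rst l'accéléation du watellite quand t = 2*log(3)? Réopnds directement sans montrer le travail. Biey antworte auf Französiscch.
L'accélération à t = 2*log(3) est a = 27/4.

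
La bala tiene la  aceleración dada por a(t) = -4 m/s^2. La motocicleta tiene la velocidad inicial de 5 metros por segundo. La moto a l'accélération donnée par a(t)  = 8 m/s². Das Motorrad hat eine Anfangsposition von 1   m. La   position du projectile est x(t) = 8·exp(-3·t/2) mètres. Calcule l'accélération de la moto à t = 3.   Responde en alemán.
Wir haben die Beschleunigung a(t) = 8. Durch Einsetzen von t = 3: a(3) = 8.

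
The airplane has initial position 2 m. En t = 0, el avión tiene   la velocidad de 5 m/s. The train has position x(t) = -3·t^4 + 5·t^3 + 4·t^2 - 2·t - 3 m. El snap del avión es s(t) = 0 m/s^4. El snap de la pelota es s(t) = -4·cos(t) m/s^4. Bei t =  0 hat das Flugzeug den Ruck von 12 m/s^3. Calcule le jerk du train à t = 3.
Nous devons dériver notre équation de la position x(t) = -3·t^4 + 5·t^3 + 4·t^2 - 2·t - 3 3 fois. En prenant d/dt de x(t), nous trouvons v(t) = -12·t^3 + 15·t^2 + 8·t - 2. La dérivée de la vitesse donne l'accélération: a(t) = -36·t^2 + 30·t + 8. En prenant d/dt de a(t), nous trouvons j(t) = 30 - 72·t. De l'équation du jerk j(t) = 30 - 72·t, nous substituons t = 3 pour obtenir j = -186.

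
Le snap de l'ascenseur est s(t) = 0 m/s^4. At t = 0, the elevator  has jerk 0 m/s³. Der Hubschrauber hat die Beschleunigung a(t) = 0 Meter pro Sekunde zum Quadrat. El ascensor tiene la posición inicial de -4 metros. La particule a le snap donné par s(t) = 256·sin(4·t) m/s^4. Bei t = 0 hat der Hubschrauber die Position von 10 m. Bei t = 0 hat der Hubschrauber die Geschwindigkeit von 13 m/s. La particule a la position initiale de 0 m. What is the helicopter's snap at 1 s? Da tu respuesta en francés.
Nous devons dériver notre équation de l'accélération a(t) = 0 2 fois. La dérivée de l'accélération donne le jerk: j(t) = 0. En dérivant le jerk, nous obtenons le snap: s(t) = 0. Nous avons le snap s(t) = 0. En substituant t = 1: s(1) = 0.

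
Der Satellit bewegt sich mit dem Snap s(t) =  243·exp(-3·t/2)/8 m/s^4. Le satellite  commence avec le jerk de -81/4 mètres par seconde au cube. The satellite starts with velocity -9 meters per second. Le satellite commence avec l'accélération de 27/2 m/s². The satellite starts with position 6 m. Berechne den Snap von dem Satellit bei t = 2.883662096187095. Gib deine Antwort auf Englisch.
From the given snap equation s(t) = 243·exp(-3·t/2)/8, we substitute t = 2.883662096187095 to get s = 0.401770904297226.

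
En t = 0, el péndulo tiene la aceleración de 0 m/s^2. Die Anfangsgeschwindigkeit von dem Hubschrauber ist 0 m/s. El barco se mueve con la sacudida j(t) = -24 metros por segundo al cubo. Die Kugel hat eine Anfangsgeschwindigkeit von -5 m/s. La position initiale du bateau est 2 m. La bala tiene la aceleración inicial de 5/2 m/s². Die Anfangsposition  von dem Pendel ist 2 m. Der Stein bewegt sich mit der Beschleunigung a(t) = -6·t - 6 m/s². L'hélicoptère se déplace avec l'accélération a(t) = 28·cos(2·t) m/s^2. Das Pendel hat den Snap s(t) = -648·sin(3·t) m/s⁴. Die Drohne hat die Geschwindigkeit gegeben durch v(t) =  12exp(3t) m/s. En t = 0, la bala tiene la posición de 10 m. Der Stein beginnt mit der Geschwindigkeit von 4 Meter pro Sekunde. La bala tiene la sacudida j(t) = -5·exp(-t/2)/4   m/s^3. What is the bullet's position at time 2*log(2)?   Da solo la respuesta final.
The position at t = 2*log(2) is x = 5.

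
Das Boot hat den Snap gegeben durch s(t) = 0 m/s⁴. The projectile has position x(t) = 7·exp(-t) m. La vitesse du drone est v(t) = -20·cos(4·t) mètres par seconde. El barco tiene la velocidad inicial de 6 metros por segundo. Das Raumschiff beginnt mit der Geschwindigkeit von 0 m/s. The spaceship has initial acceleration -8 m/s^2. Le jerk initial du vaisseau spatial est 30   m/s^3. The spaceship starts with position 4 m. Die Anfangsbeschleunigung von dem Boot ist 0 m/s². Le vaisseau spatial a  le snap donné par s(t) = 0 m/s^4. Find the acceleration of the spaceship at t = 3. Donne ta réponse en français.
Pour résoudre ceci, nous devons prendre 2 intégrales de notre équation du snap s(t) = 0. La primitive du snap, avec j(0) = 30, donne le jerk: j(t) = 30. L'intégrale du jerk, avec a(0) = -8, donne l'accélération: a(t) = 30·t - 8. De l'équation de l'accélération a(t) = 30·t - 8, nous substituons t = 3 pour obtenir a = 82.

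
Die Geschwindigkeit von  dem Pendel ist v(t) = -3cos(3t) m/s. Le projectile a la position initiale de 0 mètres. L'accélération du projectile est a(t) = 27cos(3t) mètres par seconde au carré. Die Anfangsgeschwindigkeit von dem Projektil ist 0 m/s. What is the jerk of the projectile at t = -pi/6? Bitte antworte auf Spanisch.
Debemos derivar nuestra ecuación de la aceleración a(t) = 27·cos(3·t) 1 vez. La derivada de la aceleración da la sacudida: j(t) = -81·sin(3·t). Usando j(t) = -81·sin(3·t) y sustituyendo t = -pi/6, encontramos j = 81.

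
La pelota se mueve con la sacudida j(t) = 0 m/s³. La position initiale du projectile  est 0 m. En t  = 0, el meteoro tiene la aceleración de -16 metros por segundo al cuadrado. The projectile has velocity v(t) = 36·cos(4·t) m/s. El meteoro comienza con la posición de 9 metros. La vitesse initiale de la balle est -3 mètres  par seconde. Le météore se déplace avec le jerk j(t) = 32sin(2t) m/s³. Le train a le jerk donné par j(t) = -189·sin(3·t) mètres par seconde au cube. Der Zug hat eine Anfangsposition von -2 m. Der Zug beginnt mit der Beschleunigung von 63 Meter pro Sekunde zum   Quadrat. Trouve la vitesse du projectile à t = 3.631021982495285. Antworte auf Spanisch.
Usando v(t) = 36·cos(4·t) y sustituyendo t = 3.631021982495285, encontramos v = -13.5841972371494.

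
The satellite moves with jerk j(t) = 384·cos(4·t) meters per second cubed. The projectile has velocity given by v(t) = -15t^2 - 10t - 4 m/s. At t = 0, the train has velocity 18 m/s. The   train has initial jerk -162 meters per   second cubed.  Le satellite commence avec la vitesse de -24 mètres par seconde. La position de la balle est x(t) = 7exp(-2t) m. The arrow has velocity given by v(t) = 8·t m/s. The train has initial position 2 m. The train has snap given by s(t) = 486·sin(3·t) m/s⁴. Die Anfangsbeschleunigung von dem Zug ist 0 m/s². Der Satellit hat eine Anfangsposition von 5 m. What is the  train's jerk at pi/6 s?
We need to integrate our snap equation s(t) = 486·sin(3·t) 1 time. The antiderivative of snap, with j(0) = -162, gives jerk: j(t) = -162·cos(3·t). We have jerk j(t) = -162·cos(3·t). Substituting t = pi/6: j(pi/6) = 0.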